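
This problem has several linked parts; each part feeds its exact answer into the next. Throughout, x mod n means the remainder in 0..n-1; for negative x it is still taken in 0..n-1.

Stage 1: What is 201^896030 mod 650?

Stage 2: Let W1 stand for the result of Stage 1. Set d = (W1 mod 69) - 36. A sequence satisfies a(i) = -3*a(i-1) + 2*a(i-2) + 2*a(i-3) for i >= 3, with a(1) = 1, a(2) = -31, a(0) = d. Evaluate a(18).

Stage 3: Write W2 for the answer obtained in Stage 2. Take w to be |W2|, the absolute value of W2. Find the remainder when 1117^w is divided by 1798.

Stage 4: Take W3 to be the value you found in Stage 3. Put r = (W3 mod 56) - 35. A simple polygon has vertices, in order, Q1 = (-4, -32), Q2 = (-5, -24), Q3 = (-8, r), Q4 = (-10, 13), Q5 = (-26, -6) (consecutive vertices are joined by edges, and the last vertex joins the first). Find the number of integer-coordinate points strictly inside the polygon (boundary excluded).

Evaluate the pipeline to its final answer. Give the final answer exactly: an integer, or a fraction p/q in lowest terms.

Stage 1: squarings mod 650: 201^1=201, 201^2=101, 201^4=451, 201^8=601, 201^16=451, 201^32=601, 201^64=451, 201^128=601, 201^256=451, 201^512=601, 201^1024=451, 201^2048=601, 201^4096=451, 201^8192=601, 201^16384=451, 201^32768=601, 201^65536=451, 201^131072=601, 201^262144=451, 201^524288=601; 201^896030 = 201^2 * 201^4 * 201^8 * 201^16 * 201^1024 * 201^2048 * 201^8192 * 201^32768 * 201^65536 * 201^262144 * 201^524288 = 101 (mod 650); answer 101
Stage 2: W1 = 101; d = -4; a(3) = -3*(-31) + 2*(1) + 2*(-4) = 87; iterating: a(3)=87, a(4)=-321, a(5)=1075, a(6)=-3693, a(7)=12587, a(8)=-42997, a(9)=146779, a(10)=-501157, a(11)=1711035, a(12)=-5841861, a(13)=19945339, a(14)=-68097669, a(15)=232499963, a(16)=-793804549, a(17)=2710218235, a(18)=-9253263877; answer -9253263877
Stage 3: W2 = -9253263877; w = 9253263877; squarings mod 1798: 1117^1=1117, 1117^2=1675, 1117^4=745, 1117^8=1241, 1117^16=993, 1117^32=745, 1117^64=1241, 1117^128=993, 1117^256=745, 1117^512=1241, 1117^1024=993, 1117^2048=745, 1117^4096=1241, 1117^8192=993, 1117^16384=745, 1117^32768=1241, 1117^65536=993, 1117^131072=745, 1117^262144=1241, 1117^524288=993, 1117^1048576=745, 1117^2097152=1241, 1117^4194304=993, 1117^8388608=745, 1117^16777216=1241, 1117^33554432=993, 1117^67108864=745, 1117^134217728=1241, 1117^268435456=993, 1117^536870912=745, 1117^1073741824=1241, 1117^2147483648=993, 1117^4294967296=745, 1117^8589934592=1241; 1117^9253263877 = 1117^1 * 1117^4 * 1117^512 * 1117^2048 * 1117^4096 * 1117^32768 * 1117^65536 * 1117^524288 * 1117^8388608 * 1117^16777216 * 1117^33554432 * 1117^67108864 * 1117^536870912 * 1117^8589934592 = 559 (mod 1798); answer 559
Stage 4: W3 = 559; r = 20; cross terms: (-4*-24 - -5*-32)=-64, (-5*20 - -8*-24)=-292, (-8*13 - -10*20)=96, (-10*-6 - -26*13)=398, (-26*-32 - -4*-6)=808; twice the area = |946| = 946; area = 473; boundary points = 1 + 1 + 1 + 1 + 2 = 6; strictly interior points = area - boundary/2 + 1 = 471; answer 471

471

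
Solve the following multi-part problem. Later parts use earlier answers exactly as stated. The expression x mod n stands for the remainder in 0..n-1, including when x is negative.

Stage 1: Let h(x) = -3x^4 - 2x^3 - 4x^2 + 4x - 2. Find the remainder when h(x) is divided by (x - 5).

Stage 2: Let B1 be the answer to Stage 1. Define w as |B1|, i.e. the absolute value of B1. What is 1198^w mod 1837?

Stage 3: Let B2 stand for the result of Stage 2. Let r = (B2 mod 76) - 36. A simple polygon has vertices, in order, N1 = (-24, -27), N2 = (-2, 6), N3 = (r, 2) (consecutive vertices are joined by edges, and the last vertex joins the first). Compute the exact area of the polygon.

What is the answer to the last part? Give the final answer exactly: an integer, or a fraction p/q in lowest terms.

341/2

Stage 1: remainder = value at the root: -3*(5)^4 - 2*(5)^3 - 4*(5)^2 + 4*(5)^1 - 2 = (-1875) + (-250) + (-100) + (20) + (-2) = -2207; answer -2207
Stage 2: B1 = -2207; w = 2207; squarings mod 1837: 1198^1=1198, 1198^2=507, 1198^4=1706, 1198^8=628, 1198^16=1266, 1198^32=892, 1198^64=243, 1198^128=265, 1198^256=419, 1198^512=1046, 1198^1024=1101, 1198^2048=1618; 1198^2207 = 1198^1 * 1198^2 * 1198^4 * 1198^8 * 1198^16 * 1198^128 * 1198^2048 = 21 (mod 1837); answer 21
Stage 3: B2 = 21; r = -15; cross terms: (-24*6 - -2*-27)=-198, (-2*2 - -15*6)=86, (-15*-27 - -24*2)=453; twice the area = |341| = 341; area = 341/2; answer 341/2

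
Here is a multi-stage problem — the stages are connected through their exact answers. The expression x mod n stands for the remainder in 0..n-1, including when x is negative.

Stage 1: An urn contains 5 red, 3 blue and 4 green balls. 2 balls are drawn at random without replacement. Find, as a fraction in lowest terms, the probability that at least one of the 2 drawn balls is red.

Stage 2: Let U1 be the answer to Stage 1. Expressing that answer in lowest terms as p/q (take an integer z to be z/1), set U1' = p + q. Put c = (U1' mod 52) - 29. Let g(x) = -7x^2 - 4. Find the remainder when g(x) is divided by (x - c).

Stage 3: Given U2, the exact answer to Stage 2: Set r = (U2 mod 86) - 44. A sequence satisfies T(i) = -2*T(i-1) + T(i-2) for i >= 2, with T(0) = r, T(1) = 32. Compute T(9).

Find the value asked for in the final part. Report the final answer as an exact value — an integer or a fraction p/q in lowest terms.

Stage 1: total draws C(12,2) = 66; complement C(7,2) = 21; favorable 66 - 21 = 45; P = 15/22; answer 15/22
Stage 2: U1 = 15/22; threaded value p + q = 37; c = 8; remainder = value at the root: -7*(8)^2 - 4 = (-448) + (-4) = -452; answer -452
Stage 3: U2 = -452; r = 20; T(2) = -2*(32) + 1*(20) = -44; iterating: T(2)=-44, T(3)=120, T(4)=-284, T(5)=688, T(6)=-1660, T(7)=4008, T(8)=-9676, T(9)=23360; answer 23360

23360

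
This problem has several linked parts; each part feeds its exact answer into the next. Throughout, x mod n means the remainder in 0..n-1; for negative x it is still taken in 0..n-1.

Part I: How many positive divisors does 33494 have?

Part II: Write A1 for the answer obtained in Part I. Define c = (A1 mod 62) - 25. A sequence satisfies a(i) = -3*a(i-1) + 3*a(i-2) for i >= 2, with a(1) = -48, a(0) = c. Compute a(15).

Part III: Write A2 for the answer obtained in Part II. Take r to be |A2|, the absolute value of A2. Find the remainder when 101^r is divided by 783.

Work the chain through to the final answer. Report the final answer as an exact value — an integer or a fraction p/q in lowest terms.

134

Part I: 33494 = 2 * 16747; number of divisors = (1+1) * (1+1) = 4; answer 4
Part II: A1 = 4; c = -21; a(2) = -3*(-48) + 3*(-21) = 81; iterating: a(2)=81, a(3)=-387, a(4)=1404, a(5)=-5373, a(6)=20331, a(7)=-77112, a(8)=292329, a(9)=-1108323, a(10)=4201956, a(11)=-15930837, a(12)=60398379, a(13)=-228987648, a(14)=868158081, a(15)=-3291437187; answer -3291437187
Part III: A2 = -3291437187; r = 3291437187; squarings mod 783: 101^1=101, 101^2=22, 101^4=484, 101^8=139, 101^16=529, 101^32=310, 101^64=574, 101^128=616, 101^256=484, 101^512=139, 101^1024=529, 101^2048=310, 101^4096=574, 101^8192=616, 101^16384=484, 101^32768=139, 101^65536=529, 101^131072=310, 101^262144=574, 101^524288=616, 101^1048576=484, 101^2097152=139, 101^4194304=529, 101^8388608=310, 101^16777216=574, 101^33554432=616, 101^67108864=484, 101^134217728=139, 101^268435456=529, 101^536870912=310, 101^1073741824=574, 101^2147483648=616; 101^3291437187 = 101^1 * 101^2 * 101^128 * 101^2048 * 101^4096 * 101^16384 * 101^65536 * 101^131072 * 101^262144 * 101^524288 * 101^2097152 * 101^67108864 * 101^1073741824 * 101^2147483648 = 134 (mod 783); answer 134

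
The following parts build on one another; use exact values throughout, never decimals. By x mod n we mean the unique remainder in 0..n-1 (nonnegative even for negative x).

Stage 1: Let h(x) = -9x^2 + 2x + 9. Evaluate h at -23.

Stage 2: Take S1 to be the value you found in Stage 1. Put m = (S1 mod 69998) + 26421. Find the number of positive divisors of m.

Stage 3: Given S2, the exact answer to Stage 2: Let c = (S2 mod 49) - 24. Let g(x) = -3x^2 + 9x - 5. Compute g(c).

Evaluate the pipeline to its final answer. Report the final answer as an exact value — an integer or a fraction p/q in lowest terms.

Stage 1: -9*(-23)^2 + 2*(-23)^1 + 9 = (-4761) + (-46) + (9) = -4798; answer -4798
Stage 2: S1 = -4798; m = 91621; 91621 is prime, so its only divisors are 1 and 91621; count = 2; answer 2
Stage 3: S2 = 2; c = -22; -3*(-22)^2 + 9*(-22)^1 - 5 = (-1452) + (-198) + (-5) = -1655; answer -1655

-1655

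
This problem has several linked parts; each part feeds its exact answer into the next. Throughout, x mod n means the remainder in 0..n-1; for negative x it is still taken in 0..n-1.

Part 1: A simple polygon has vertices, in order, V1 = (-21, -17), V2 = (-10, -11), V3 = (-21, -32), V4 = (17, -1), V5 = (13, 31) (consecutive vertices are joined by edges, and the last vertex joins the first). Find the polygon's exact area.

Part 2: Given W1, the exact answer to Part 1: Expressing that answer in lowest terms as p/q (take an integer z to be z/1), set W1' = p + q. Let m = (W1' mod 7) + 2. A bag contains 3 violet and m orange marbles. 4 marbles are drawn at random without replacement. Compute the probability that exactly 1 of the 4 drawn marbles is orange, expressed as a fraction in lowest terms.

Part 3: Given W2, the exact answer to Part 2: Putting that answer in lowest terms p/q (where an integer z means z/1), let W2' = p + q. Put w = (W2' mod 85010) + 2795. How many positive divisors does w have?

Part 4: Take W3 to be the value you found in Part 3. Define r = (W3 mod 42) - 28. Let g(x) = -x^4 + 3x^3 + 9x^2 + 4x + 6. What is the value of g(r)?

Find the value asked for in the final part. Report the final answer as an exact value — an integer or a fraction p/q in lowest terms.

-180474

Part 1: cross terms: (-21*-11 - -10*-17)=61, (-10*-32 - -21*-11)=89, (-21*-1 - 17*-32)=565, (17*31 - 13*-1)=540, (13*-17 - -21*31)=430; twice the area = |1685| = 1685; area = 1685/2; answer 1685/2
Part 2: W1 = 1685/2; threaded value p + q = 1687; m = 2; total draws C(5,4) = 5; favorable C(2,1)*C(3,3) = 2; P = 2/5; answer 2/5
Part 3: W2 = 2/5; threaded value p + q = 7; w = 2802; 2802 = 2 * 3 * 467; number of divisors = (1+1) * (1+1) * (1+1) = 8; answer 8
Part 4: W3 = 8; r = -20; -1*(-20)^4 + 3*(-20)^3 + 9*(-20)^2 + 4*(-20)^1 + 6 = (-160000) + (-24000) + (3600) + (-80) + (6) = -180474; answer -180474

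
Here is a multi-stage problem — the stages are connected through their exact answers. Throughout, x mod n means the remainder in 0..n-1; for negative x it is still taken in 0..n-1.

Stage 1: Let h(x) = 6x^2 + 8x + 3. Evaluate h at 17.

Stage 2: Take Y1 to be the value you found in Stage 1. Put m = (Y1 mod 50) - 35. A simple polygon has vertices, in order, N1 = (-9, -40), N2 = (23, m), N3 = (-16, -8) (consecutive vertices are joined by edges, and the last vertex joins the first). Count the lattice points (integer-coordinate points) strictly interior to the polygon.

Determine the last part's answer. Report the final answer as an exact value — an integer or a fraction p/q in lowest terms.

608

Stage 1: 6*(17)^2 + 8*(17)^1 + 3 = (1734) + (136) + (3) = 1873; answer 1873
Stage 2: Y1 = 1873; m = -12; cross terms: (-9*-12 - 23*-40)=1028, (23*-8 - -16*-12)=-376, (-16*-40 - -9*-8)=568; twice the area = |1220| = 1220; area = 610; boundary points = 4 + 1 + 1 = 6; strictly interior points = area - boundary/2 + 1 = 608; answer 608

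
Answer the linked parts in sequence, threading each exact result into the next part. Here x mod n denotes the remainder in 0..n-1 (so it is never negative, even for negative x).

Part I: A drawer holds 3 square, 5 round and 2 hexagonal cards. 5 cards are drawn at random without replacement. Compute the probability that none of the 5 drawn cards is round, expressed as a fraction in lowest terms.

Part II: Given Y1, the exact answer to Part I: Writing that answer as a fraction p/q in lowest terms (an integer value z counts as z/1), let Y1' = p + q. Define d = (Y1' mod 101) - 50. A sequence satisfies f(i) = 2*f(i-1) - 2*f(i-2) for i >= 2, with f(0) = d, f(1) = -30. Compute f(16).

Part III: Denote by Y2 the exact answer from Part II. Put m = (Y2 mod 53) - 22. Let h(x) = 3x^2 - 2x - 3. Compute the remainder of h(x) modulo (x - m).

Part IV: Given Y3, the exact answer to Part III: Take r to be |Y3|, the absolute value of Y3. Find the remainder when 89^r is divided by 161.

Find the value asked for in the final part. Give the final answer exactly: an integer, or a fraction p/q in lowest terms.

40

Part I: total draws C(10,5) = 252; favorable C(5,5) = 1; P = 1/252; answer 1/252
Part II: Y1 = 1/252; threaded value p + q = 253; d = 1; f(2) = 2*(-30) - 2*(1) = -62; iterating: f(2)=-62, f(3)=-64, f(4)=-4, f(5)=120, f(6)=248, f(7)=256, f(8)=16, f(9)=-480, f(10)=-992, f(11)=-1024, f(12)=-64, f(13)=1920, f(14)=3968, f(15)=4096, f(16)=256; answer 256
Part III: Y2 = 256; m = 22; remainder = value at the root: 3*(22)^2 - 2*(22)^1 - 3 = (1452) + (-44) + (-3) = 1405; answer 1405
Part IV: Y3 = 1405; r = 1405; squarings mod 161: 89^1=89, 89^2=32, 89^4=58, 89^8=144, 89^16=128, 89^32=123, 89^64=156, 89^128=25, 89^256=142, 89^512=39, 89^1024=72; 89^1405 = 89^1 * 89^4 * 89^8 * 89^16 * 89^32 * 89^64 * 89^256 * 89^1024 = 40 (mod 161); answer 40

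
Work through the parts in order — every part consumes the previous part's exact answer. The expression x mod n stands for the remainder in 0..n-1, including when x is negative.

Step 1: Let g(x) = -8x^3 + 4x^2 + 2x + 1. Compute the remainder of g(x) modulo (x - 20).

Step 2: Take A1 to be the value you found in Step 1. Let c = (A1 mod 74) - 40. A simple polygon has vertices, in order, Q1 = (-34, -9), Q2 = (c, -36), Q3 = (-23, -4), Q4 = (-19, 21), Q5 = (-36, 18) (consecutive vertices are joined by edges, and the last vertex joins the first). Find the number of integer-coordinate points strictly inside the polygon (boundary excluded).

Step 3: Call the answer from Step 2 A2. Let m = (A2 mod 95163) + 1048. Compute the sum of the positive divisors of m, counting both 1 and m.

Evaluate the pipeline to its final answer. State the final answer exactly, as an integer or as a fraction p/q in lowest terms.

Step 1: remainder = value at the root: -8*(20)^3 + 4*(20)^2 + 2*(20)^1 + 1 = (-64000) + (1600) + (40) + (1) = -62359; answer -62359
Step 2: A1 = -62359; c = -17; cross terms: (-34*-36 - -17*-9)=1071, (-17*-4 - -23*-36)=-760, (-23*21 - -19*-4)=-559, (-19*18 - -36*21)=414, (-36*-9 - -34*18)=936; twice the area = |1102| = 1102; area = 551; boundary points = 1 + 2 + 1 + 1 + 1 = 6; strictly interior points = area - boundary/2 + 1 = 549; answer 549
Step 3: A2 = 549; m = 1597; 1597 is prime, so its only divisors are 1 and 1597; sigma = 1 + 1597 = 1598; answer 1598

1598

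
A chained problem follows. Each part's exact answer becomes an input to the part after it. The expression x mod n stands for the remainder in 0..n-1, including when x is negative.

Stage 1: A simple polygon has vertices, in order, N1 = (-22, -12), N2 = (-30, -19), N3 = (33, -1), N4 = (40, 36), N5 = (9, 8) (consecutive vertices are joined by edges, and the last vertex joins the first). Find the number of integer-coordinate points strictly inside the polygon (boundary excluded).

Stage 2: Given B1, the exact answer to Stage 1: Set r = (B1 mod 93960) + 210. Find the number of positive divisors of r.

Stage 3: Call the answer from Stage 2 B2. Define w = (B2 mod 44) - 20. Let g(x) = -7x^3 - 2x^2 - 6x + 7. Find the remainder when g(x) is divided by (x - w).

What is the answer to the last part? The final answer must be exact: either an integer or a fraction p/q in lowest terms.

11887

Stage 1: cross terms: (-22*-19 - -30*-12)=58, (-30*-1 - 33*-19)=657, (33*36 - 40*-1)=1228, (40*8 - 9*36)=-4, (9*-12 - -22*8)=68; twice the area = |2007| = 2007; area = 2007/2; boundary points = 1 + 9 + 1 + 1 + 1 = 13; strictly interior points = area - boundary/2 + 1 = 998; answer 998
Stage 2: B1 = 998; r = 1208; 1208 = 2^3 * 151; number of divisors = (3+1) * (1+1) = 8; answer 8
Stage 3: B2 = 8; w = -12; remainder = value at the root: -7*(-12)^3 - 2*(-12)^2 - 6*(-12)^1 + 7 = (12096) + (-288) + (72) + (7) = 11887; answer 11887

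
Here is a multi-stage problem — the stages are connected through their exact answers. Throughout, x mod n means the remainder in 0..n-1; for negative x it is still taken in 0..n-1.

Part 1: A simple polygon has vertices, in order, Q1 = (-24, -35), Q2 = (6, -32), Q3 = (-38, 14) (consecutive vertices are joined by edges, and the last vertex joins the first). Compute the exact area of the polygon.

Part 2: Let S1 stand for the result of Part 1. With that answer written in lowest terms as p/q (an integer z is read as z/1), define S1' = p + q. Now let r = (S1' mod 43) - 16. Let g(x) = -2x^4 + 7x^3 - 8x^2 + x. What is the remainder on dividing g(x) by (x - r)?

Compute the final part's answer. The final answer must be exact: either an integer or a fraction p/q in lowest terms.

Part 1: cross terms: (-24*-32 - 6*-35)=978, (6*14 - -38*-32)=-1132, (-38*-35 - -24*14)=1666; twice the area = |1512| = 1512; area = 756; answer 756
Part 2: S1 = 756; threaded value p + q = 757; r = 10; remainder = value at the root: -2*(10)^4 + 7*(10)^3 - 8*(10)^2 + 1*(10)^1 = (-20000) + (7000) + (-800) + (10) = -13790; answer -13790

-13790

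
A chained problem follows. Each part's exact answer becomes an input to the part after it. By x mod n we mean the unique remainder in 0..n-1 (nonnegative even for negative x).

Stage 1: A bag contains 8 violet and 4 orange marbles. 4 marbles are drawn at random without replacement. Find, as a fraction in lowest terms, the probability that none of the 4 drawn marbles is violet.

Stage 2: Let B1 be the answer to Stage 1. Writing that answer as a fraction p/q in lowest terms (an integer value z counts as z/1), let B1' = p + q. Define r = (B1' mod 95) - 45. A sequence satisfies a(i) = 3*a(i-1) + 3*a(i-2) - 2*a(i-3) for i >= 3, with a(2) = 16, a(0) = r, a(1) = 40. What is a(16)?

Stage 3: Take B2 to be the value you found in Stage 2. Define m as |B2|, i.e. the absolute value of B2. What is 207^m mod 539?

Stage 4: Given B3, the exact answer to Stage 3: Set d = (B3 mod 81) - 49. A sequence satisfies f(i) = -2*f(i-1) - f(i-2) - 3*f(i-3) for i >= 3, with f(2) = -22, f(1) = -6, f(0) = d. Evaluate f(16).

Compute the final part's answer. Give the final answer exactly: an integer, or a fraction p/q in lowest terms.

149658

Stage 1: total draws C(12,4) = 495; favorable C(4,4) = 1; P = 1/495; answer 1/495
Stage 2: B1 = 1/495; threaded value p + q = 496; r = -24; a(3) = 3*(16) + 3*(40) - 2*(-24) = 216; iterating: a(3)=216, a(4)=616, a(5)=2464, a(6)=8808, a(7)=32584, a(8)=119248, a(9)=437880, a(10)=1606216, a(11)=5893792, a(12)=21624264, a(13)=79341736, a(14)=291110416, a(15)=1068107928, a(16)=3918971560; answer 3918971560
Stage 3: B2 = 3918971560; m = 3918971560; squarings mod 539: 207^1=207, 207^2=268, 207^4=137, 207^8=443, 207^16=53, 207^32=114, 207^64=60, 207^128=366, 207^256=284, 207^512=345, 207^1024=445, 207^2048=212, 207^4096=207, 207^8192=268, 207^16384=137, 207^32768=443, 207^65536=53, 207^131072=114, 207^262144=60, 207^524288=366, 207^1048576=284, 207^2097152=345, 207^4194304=445, 207^8388608=212, 207^16777216=207, 207^33554432=268, 207^67108864=137, 207^134217728=443, 207^268435456=53, 207^536870912=114, 207^1073741824=60, 207^2147483648=366; 207^3918971560 = 207^8 * 207^32 * 207^128 * 207^512 * 207^16384 * 207^32768 * 207^131072 * 207^262144 * 207^1048576 * 207^8388608 * 207^16777216 * 207^134217728 * 207^536870912 * 207^1073741824 * 207^2147483648 = 67 (mod 539); answer 67
Stage 4: B3 = 67; d = 18; f(3) = -2*(-22) - 1*(-6) - 3*(18) = -4; iterating: f(3)=-4, f(4)=48, f(5)=-26, f(6)=16, f(7)=-150, f(8)=362, f(9)=-622, f(10)=1332, f(11)=-3128, f(12)=6790, f(13)=-14448, f(14)=31490, f(15)=-68902, f(16)=149658; answer 149658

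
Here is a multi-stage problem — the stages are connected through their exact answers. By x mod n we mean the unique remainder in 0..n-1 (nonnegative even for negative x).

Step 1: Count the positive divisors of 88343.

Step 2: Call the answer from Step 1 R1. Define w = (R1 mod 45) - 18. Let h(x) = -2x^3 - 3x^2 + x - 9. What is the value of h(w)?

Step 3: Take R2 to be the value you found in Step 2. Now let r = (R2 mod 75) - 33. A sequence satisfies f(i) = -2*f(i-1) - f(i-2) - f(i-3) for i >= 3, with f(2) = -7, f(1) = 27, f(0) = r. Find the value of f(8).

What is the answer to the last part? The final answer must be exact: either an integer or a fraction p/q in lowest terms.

Step 1: 88343 = 23^2 * 167; number of divisors = (2+1) * (1+1) = 6; answer 6
Step 2: R1 = 6; w = -12; -2*(-12)^3 - 3*(-12)^2 + 1*(-12)^1 - 9 = (3456) + (-432) + (-12) + (-9) = 3003; answer 3003
Step 3: R2 = 3003; r = -30; f(3) = -2*(-7) - 1*(27) - 1*(-30) = 17; iterating: f(3)=17, f(4)=-54, f(5)=98, f(6)=-159, f(7)=274, f(8)=-487; answer -487

-487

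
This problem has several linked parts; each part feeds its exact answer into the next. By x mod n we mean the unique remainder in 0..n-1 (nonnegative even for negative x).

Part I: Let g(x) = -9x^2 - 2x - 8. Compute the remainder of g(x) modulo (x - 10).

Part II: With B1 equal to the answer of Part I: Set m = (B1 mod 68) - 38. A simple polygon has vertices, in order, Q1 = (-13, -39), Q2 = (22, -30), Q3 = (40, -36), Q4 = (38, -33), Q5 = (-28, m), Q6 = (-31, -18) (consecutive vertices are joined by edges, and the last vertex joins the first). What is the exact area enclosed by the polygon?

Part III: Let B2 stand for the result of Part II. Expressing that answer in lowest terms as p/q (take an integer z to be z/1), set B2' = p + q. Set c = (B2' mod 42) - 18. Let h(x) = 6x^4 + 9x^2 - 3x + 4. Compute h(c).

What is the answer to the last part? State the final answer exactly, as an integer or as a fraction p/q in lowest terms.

503680

Part I: remainder = value at the root: -9*(10)^2 - 2*(10)^1 - 8 = (-900) + (-20) + (-8) = -928; answer -928
Part II: B1 = -928; m = -14; cross terms: (-13*-30 - 22*-39)=1248, (22*-36 - 40*-30)=408, (40*-33 - 38*-36)=48, (38*-14 - -28*-33)=-1456, (-28*-18 - -31*-14)=70, (-31*-39 - -13*-18)=975; twice the area = |1293| = 1293; area = 1293/2; answer 1293/2
Part III: B2 = 1293/2; threaded value p + q = 1295; c = 17; 6*(17)^4 + 9*(17)^2 - 3*(17)^1 + 4 = (501126) + (2601) + (-51) + (4) = 503680; answer 503680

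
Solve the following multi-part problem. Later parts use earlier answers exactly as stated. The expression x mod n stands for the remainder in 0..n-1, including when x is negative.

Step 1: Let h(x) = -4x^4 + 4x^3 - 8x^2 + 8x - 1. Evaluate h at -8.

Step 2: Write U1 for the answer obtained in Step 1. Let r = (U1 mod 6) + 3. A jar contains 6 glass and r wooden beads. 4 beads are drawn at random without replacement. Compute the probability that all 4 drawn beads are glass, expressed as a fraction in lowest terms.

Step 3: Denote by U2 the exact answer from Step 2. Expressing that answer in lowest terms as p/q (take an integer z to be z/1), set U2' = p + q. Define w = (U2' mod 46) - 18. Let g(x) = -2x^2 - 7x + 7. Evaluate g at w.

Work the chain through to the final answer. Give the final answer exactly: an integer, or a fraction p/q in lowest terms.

-287

Step 1: -4*(-8)^4 + 4*(-8)^3 - 8*(-8)^2 + 8*(-8)^1 - 1 = (-16384) + (-2048) + (-512) + (-64) + (-1) = -19009; answer -19009
Step 2: U1 = -19009; r = 8; total draws C(14,4) = 1001; favorable C(6,4) = 15; P = 15/1001; answer 15/1001
Step 3: U2 = 15/1001; threaded value p + q = 1016; w = -14; -2*(-14)^2 - 7*(-14)^1 + 7 = (-392) + (98) + (7) = -287; answer -287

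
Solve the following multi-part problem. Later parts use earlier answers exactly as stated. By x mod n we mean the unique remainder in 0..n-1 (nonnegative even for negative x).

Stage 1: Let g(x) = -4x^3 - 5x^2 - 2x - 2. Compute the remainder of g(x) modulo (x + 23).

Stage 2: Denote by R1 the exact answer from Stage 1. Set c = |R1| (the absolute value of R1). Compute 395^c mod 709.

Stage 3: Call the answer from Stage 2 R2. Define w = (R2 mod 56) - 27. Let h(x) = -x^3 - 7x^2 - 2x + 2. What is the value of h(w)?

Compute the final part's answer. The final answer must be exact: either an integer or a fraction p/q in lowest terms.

-2198

Stage 1: remainder = value at the root: -4*(-23)^3 - 5*(-23)^2 - 2*(-23)^1 - 2 = (48668) + (-2645) + (46) + (-2) = 46067; answer 46067
Stage 2: R1 = 46067; c = 46067; squarings mod 709: 395^1=395, 395^2=45, 395^4=607, 395^8=478, 395^16=186, 395^32=564, 395^64=464, 395^128=469, 395^256=171, 395^512=172, 395^1024=515, 395^2048=59, 395^4096=645, 395^8192=551, 395^16384=149, 395^32768=222; 395^46067 = 395^1 * 395^2 * 395^16 * 395^32 * 395^64 * 395^128 * 395^256 * 395^512 * 395^4096 * 395^8192 * 395^32768 = 542 (mod 709); answer 542
Stage 3: R2 = 542; w = 11; -1*(11)^3 - 7*(11)^2 - 2*(11)^1 + 2 = (-1331) + (-847) + (-22) + (2) = -2198; answer -2198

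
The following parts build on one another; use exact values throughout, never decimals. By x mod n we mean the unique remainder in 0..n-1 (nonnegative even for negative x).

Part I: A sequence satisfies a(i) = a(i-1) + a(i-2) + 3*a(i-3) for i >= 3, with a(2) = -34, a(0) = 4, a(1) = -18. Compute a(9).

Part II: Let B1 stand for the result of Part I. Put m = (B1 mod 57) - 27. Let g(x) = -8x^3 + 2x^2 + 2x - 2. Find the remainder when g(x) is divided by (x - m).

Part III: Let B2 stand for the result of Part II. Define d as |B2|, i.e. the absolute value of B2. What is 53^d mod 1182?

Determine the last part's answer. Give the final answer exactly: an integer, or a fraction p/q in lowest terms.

Part I: a(3) = 1*(-34) + 1*(-18) + 3*(4) = -40; iterating: a(3)=-40, a(4)=-128, a(5)=-270, a(6)=-518, a(7)=-1172, a(8)=-2500, a(9)=-5226; answer -5226
Part II: B1 = -5226; m = -9; remainder = value at the root: -8*(-9)^3 + 2*(-9)^2 + 2*(-9)^1 - 2 = (5832) + (162) + (-18) + (-2) = 5974; answer 5974
Part III: B2 = 5974; d = 5974; squarings mod 1182: 53^1=53, 53^2=445, 53^4=631, 53^8=1009, 53^16=379, 53^32=619, 53^64=193, 53^128=607, 53^256=847, 53^512=1117, 53^1024=679, 53^2048=61, 53^4096=175; 53^5974 = 53^2 * 53^4 * 53^16 * 53^64 * 53^256 * 53^512 * 53^1024 * 53^4096 = 133 (mod 1182); answer 133

133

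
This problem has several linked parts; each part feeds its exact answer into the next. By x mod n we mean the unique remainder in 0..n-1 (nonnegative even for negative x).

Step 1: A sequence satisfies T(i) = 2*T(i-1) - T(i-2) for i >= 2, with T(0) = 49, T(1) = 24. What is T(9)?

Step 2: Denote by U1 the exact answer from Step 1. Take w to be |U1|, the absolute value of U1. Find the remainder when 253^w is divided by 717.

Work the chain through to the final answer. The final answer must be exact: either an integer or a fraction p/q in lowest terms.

322

Step 1: T(2) = 2*(24) - 1*(49) = -1; iterating: T(2)=-1, T(3)=-26, T(4)=-51, T(5)=-76, T(6)=-101, T(7)=-126, T(8)=-151, T(9)=-176; answer -176
Step 2: U1 = -176; w = 176; squarings mod 717: 253^1=253, 253^2=196, 253^4=415, 253^8=145, 253^16=232, 253^32=49, 253^64=250, 253^128=121; 253^176 = 253^16 * 253^32 * 253^128 = 322 (mod 717); answer 322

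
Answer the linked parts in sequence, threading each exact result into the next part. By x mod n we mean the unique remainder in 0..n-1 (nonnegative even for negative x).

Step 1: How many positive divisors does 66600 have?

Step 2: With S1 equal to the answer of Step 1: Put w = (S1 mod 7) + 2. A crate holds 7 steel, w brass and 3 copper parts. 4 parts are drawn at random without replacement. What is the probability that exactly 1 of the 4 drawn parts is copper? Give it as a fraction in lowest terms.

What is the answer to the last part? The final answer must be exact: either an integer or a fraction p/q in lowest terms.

45/91

Step 1: 66600 = 2^3 * 3^2 * 5^2 * 37; number of divisors = (3+1) * (2+1) * (2+1) * (1+1) = 72; answer 72
Step 2: S1 = 72; w = 4; total draws C(14,4) = 1001; favorable C(3,1)*C(11,3) = 495; P = 45/91; answer 45/91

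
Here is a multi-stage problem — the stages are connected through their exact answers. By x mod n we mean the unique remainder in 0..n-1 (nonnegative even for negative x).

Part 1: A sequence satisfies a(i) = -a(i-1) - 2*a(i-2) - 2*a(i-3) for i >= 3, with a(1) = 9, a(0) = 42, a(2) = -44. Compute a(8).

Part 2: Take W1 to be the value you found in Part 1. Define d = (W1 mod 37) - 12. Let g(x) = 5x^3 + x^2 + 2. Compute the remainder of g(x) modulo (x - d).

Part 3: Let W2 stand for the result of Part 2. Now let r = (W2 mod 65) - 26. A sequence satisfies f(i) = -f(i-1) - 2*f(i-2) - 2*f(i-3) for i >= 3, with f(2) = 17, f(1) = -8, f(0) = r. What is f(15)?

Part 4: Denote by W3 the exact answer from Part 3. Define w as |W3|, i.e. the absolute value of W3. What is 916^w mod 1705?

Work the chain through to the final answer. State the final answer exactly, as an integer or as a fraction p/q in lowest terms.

Part 1: a(3) = -1*(-44) - 2*(9) - 2*(42) = -58; iterating: a(3)=-58, a(4)=128, a(5)=76, a(6)=-216, a(7)=-192, a(8)=472; answer 472
Part 2: W1 = 472; d = 16; remainder = value at the root: 5*(16)^3 + 1*(16)^2 + 2 = (20480) + (256) + (2) = 20738; answer 20738
Part 3: W2 = 20738; r = -23; f(3) = -1*(17) - 2*(-8) - 2*(-23) = 45; iterating: f(3)=45, f(4)=-63, f(5)=-61, f(6)=97, f(7)=151, f(8)=-223, f(9)=-273, f(10)=417, f(11)=575, f(12)=-863, f(13)=-1121, f(14)=1697, f(15)=2271; answer 2271
Part 4: W3 = 2271; w = 2271; squarings mod 1705: 916^1=916, 916^2=196, 916^4=906, 916^8=731, 916^16=696, 916^32=196, 916^64=906, 916^128=731, 916^256=696, 916^512=196, 916^1024=906, 916^2048=731; 916^2271 = 916^1 * 916^2 * 916^4 * 916^8 * 916^16 * 916^64 * 916^128 * 916^2048 = 1356 (mod 1705); answer 1356

1356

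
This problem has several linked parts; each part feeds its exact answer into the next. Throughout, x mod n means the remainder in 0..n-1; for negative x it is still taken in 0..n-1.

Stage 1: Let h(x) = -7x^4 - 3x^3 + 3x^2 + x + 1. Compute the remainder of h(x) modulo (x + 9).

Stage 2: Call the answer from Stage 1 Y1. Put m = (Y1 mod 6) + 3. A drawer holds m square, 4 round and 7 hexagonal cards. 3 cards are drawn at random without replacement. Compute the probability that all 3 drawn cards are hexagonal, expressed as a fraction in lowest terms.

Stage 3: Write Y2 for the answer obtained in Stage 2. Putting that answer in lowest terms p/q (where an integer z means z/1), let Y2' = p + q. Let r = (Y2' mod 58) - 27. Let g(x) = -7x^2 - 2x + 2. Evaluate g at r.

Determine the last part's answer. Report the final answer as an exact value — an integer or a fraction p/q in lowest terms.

-1155

Stage 1: remainder = value at the root: -7*(-9)^4 - 3*(-9)^3 + 3*(-9)^2 + 1*(-9)^1 + 1 = (-45927) + (2187) + (243) + (-9) + (1) = -43505; answer -43505
Stage 2: Y1 = -43505; m = 4; total draws C(15,3) = 455; favorable C(7,3) = 35; P = 1/13; answer 1/13
Stage 3: Y2 = 1/13; threaded value p + q = 14; r = -13; -7*(-13)^2 - 2*(-13)^1 + 2 = (-1183) + (26) + (2) = -1155; answer -1155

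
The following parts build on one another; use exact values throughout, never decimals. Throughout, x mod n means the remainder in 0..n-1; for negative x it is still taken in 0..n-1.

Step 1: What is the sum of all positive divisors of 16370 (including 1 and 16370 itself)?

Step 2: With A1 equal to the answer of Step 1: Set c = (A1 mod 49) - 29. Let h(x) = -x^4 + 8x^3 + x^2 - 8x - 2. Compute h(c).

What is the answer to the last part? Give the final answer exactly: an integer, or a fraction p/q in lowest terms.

Step 1: 16370 = 2 * 5 * 1637; sigma = (1 + 2) * (1 + 5) * (1 + 1637) = 3 * 6 * 1638 = 29484; answer 29484
Step 2: A1 = 29484; c = 6; -1*(6)^4 + 8*(6)^3 + 1*(6)^2 - 8*(6)^1 - 2 = (-1296) + (1728) + (36) + (-48) + (-2) = 418; answer 418

418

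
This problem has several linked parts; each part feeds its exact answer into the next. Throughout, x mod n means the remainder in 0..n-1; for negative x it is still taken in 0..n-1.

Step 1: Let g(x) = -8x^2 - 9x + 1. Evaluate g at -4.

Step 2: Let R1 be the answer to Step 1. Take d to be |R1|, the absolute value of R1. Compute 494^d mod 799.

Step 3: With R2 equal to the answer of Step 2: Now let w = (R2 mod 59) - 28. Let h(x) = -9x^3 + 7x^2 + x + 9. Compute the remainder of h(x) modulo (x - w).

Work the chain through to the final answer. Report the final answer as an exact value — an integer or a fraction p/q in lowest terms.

1304

Step 1: -8*(-4)^2 - 9*(-4)^1 + 1 = (-128) + (36) + (1) = -91; answer -91
Step 2: R1 = -91; d = 91; squarings mod 799: 494^1=494, 494^2=341, 494^4=426, 494^8=103, 494^16=222, 494^32=545, 494^64=596; 494^91 = 494^1 * 494^2 * 494^8 * 494^16 * 494^64 = 613 (mod 799); answer 613
Step 3: R2 = 613; w = -5; remainder = value at the root: -9*(-5)^3 + 7*(-5)^2 + 1*(-5)^1 + 9 = (1125) + (175) + (-5) + (9) = 1304; answer 1304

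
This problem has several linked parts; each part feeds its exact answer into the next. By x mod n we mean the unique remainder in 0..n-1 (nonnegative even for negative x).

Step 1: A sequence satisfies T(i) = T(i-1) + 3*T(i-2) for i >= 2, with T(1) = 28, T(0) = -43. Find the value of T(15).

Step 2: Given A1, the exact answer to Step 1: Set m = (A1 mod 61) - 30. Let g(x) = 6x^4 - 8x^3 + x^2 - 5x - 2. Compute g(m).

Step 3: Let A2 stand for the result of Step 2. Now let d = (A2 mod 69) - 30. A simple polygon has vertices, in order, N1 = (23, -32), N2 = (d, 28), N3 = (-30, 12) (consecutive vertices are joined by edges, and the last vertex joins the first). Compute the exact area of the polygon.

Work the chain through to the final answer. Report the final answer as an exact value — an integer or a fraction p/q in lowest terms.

1678

Step 1: T(2) = 1*(28) + 3*(-43) = -101; iterating: T(2)=-101, T(3)=-17, T(4)=-320, T(5)=-371, T(6)=-1331, T(7)=-2444, T(8)=-6437, T(9)=-13769, T(10)=-33080, T(11)=-74387, T(12)=-173627, T(13)=-396788, T(14)=-917669, T(15)=-2108033; answer -2108033
Step 2: A1 = -2108033; m = -25; 6*(-25)^4 - 8*(-25)^3 + 1*(-25)^2 - 5*(-25)^1 - 2 = (2343750) + (125000) + (625) + (125) + (-2) = 2469498; answer 2469498
Step 3: A2 = 2469498; d = 27; cross terms: (23*28 - 27*-32)=1508, (27*12 - -30*28)=1164, (-30*-32 - 23*12)=684; twice the area = |3356| = 3356; area = 1678; answer 1678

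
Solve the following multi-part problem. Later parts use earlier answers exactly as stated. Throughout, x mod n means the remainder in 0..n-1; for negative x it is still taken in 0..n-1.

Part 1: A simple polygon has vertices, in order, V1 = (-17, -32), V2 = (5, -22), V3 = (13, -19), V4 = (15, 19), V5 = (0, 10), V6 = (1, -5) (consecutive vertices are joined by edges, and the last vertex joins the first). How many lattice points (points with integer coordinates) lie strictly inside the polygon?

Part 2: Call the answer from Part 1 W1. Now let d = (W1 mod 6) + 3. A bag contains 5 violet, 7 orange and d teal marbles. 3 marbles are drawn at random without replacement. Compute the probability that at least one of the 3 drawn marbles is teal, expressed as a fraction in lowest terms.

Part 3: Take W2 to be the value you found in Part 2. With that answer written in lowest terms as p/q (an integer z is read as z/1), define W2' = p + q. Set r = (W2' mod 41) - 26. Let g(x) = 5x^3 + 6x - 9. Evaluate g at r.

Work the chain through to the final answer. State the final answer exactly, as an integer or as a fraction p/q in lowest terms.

Part 1: cross terms: (-17*-22 - 5*-32)=534, (5*-19 - 13*-22)=191, (13*19 - 15*-19)=532, (15*10 - 0*19)=150, (0*-5 - 1*10)=-10, (1*-32 - -17*-5)=-117; twice the area = |1280| = 1280; area = 640; boundary points = 2 + 1 + 2 + 3 + 1 + 9 = 18; strictly interior points = area - boundary/2 + 1 = 632; answer 632
Part 2: W1 = 632; d = 5; total draws C(17,3) = 680; complement C(12,3) = 220; favorable 680 - 220 = 460; P = 23/34; answer 23/34
Part 3: W2 = 23/34; threaded value p + q = 57; r = -10; 5*(-10)^3 + 6*(-10)^1 - 9 = (-5000) + (-60) + (-9) = -5069; answer -5069

-5069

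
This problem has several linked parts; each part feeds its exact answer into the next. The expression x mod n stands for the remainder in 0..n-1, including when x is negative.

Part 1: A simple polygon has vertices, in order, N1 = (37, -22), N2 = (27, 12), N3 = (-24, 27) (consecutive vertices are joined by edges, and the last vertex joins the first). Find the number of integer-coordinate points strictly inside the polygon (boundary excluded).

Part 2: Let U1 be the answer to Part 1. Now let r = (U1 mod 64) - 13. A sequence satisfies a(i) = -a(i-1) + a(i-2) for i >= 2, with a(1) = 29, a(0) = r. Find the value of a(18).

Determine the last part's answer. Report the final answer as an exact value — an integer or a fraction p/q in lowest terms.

Part 1: cross terms: (37*12 - 27*-22)=1038, (27*27 - -24*12)=1017, (-24*-22 - 37*27)=-471; twice the area = |1584| = 1584; area = 792; boundary points = 2 + 3 + 1 = 6; strictly interior points = area - boundary/2 + 1 = 790; answer 790
Part 2: U1 = 790; r = 9; a(2) = -1*(29) + 1*(9) = -20; iterating: a(2)=-20, a(3)=49, a(4)=-69, a(5)=118, a(6)=-187, a(7)=305, a(8)=-492, a(9)=797, a(10)=-1289, a(11)=2086, a(12)=-3375, a(13)=5461, a(14)=-8836, a(15)=14297, a(16)=-23133, a(17)=37430, a(18)=-60563; answer -60563

-60563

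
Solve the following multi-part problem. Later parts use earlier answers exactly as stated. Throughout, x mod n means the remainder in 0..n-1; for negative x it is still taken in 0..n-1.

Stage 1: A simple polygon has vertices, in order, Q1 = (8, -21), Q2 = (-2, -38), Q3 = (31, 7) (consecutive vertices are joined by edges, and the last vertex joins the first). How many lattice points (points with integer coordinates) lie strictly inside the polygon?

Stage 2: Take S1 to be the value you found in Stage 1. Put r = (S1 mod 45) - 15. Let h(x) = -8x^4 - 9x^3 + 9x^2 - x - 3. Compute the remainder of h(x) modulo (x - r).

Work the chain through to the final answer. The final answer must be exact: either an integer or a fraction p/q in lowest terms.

Stage 1: cross terms: (8*-38 - -2*-21)=-346, (-2*7 - 31*-38)=1164, (31*-21 - 8*7)=-707; twice the area = |111| = 111; area = 111/2; boundary points = 1 + 3 + 1 = 5; strictly interior points = area - boundary/2 + 1 = 54; answer 54
Stage 2: S1 = 54; r = -6; remainder = value at the root: -8*(-6)^4 - 9*(-6)^3 + 9*(-6)^2 - 1*(-6)^1 - 3 = (-10368) + (1944) + (324) + (6) + (-3) = -8097; answer -8097

-8097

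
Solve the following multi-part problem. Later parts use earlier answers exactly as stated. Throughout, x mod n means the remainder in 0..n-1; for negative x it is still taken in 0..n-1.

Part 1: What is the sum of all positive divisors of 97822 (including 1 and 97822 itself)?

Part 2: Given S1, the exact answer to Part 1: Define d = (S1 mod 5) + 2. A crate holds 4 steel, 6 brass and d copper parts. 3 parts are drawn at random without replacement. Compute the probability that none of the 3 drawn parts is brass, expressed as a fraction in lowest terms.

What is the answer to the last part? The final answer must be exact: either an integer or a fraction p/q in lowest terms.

1/11

Part 1: 97822 = 2 * 59 * 829; sigma = (1 + 2) * (1 + 59) * (1 + 829) = 3 * 60 * 830 = 149400; answer 149400
Part 2: S1 = 149400; d = 2; total draws C(12,3) = 220; favorable C(6,3) = 20; P = 1/11; answer 1/11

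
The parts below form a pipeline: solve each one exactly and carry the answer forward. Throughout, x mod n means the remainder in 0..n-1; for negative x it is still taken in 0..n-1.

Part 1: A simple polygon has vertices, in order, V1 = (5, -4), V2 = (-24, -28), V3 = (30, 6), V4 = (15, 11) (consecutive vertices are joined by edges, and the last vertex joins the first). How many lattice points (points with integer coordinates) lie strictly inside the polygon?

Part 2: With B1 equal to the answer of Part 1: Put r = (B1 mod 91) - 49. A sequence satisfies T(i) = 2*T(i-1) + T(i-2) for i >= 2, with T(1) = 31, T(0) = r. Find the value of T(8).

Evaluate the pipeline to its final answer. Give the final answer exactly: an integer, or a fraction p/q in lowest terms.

Part 1: cross terms: (5*-28 - -24*-4)=-236, (-24*6 - 30*-28)=696, (30*11 - 15*6)=240, (15*-4 - 5*11)=-115; twice the area = |585| = 585; area = 585/2; boundary points = 1 + 2 + 5 + 5 = 13; strictly interior points = area - boundary/2 + 1 = 287; answer 287
Part 2: B1 = 287; r = -35; T(2) = 2*(31) + 1*(-35) = 27; iterating: T(2)=27, T(3)=85, T(4)=197, T(5)=479, T(6)=1155, T(7)=2789, T(8)=6733; answer 6733

6733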